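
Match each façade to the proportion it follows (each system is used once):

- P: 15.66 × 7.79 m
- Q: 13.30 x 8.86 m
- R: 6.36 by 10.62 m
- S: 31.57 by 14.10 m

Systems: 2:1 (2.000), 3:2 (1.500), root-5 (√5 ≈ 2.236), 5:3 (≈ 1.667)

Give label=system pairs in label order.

P = 15.66/7.79 ≈ 2.010 → 2:1 (2.000)
Q = 13.30/8.86 ≈ 1.501 → 3:2 (1.500)
R = 10.62/6.36 ≈ 1.670 → 5:3 (1.667)
S = 31.57/14.10 ≈ 2.239 → root-5 (2.236)

P=2:1, Q=3:2, R=5:3, S=root-5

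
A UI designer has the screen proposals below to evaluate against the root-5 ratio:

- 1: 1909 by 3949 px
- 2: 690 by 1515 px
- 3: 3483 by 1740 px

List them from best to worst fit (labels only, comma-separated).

1: 3949/1909 ≈ 2.069 → |2.069 − 2.236| = 0.167
2: 1515/690 ≈ 2.196 → |2.196 − 2.236| = 0.040
3: 3483/1740 ≈ 2.002 → |2.002 − 2.236| = 0.234

2, 1, 3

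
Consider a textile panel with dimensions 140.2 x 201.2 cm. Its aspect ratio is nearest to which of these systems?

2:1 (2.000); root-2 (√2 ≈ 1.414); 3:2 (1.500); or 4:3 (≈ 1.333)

root-2

Ratio = 201.2 / 140.2 ≈ 1.435.
Distances: 2:1 2.000 (Δ 0.565); root-2 1.414 (Δ 0.021); 3:2 1.500 (Δ 0.065); 4:3 1.333 (Δ 0.102).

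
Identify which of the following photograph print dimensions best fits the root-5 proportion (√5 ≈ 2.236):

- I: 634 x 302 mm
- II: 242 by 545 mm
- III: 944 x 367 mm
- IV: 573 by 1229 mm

II

Target root-5 ≈ 2.236.
I: 2.099 (Δ0.137)  II: 2.252 (Δ0.016)  III: 2.572 (Δ0.336)  IV: 2.145 (Δ0.091)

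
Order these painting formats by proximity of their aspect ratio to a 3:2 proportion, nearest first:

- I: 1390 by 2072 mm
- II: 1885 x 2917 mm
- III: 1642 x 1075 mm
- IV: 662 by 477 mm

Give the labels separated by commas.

I: 2072/1390 ≈ 1.491 → |1.491 − 1.500| = 0.009
II: 2917/1885 ≈ 1.547 → |1.547 − 1.500| = 0.047
III: 1642/1075 ≈ 1.527 → |1.527 − 1.500| = 0.027
IV: 662/477 ≈ 1.388 → |1.388 − 1.500| = 0.112

I, III, II, IV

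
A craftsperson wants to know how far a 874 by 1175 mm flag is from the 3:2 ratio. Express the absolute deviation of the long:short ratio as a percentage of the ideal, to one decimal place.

10.4%

Ratio = 1175 / 874 ≈ 1.3444.
Ideal 3:2 = 1.5000. |1.3444 − 1.5000| / 1.5000 ≈ 10.37% → 10.4%.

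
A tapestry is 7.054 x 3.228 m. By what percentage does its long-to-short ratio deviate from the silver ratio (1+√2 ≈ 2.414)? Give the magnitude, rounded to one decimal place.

9.5%

Ratio = 7.054 / 3.228 ≈ 2.1853.
Ideal silver ratio ≈ 2.4142. |2.1853 − 2.4142| / 2.4142 ≈ 9.48% → 9.5%.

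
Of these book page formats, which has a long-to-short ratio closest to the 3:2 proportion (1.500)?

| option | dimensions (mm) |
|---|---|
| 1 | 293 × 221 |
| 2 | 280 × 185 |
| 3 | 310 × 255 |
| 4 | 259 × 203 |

2

Target 3:2 ≈ 1.500.
1: 1.326 (Δ0.174)  2: 1.514 (Δ0.014)  3: 1.216 (Δ0.284)  4: 1.276 (Δ0.224)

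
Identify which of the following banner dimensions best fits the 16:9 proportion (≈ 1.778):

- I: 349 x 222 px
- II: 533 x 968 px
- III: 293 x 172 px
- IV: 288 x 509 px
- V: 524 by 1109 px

IV

Ratios (long/short): I ≈ 1.572; II ≈ 1.816; III ≈ 1.703; IV ≈ 1.767; V ≈ 2.116.
16:9 ≈ 1.778; option IV is nearest (Δ 0.011).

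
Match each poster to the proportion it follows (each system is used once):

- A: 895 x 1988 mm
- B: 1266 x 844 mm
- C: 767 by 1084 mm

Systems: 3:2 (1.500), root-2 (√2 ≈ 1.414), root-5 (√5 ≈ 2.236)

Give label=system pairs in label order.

A = 1988/895 ≈ 2.221 → root-5 (2.236)
B = 1266/844 ≈ 1.500 → 3:2 (1.500)
C = 1084/767 ≈ 1.413 → root-2 (1.414)

A=root-5, B=3:2, C=root-2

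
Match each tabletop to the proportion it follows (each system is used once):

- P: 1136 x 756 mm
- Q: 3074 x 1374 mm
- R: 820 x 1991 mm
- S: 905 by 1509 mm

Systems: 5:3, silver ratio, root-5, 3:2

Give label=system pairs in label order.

P=3:2, Q=root-5, R=silver ratio, S=5:3

P = 1136/756 ≈ 1.503 → 3:2 (1.500)
Q = 3074/1374 ≈ 2.237 → root-5 (2.236)
R = 1991/820 ≈ 2.428 → silver ratio (2.414)
S = 1509/905 ≈ 1.667 → 5:3 (1.667)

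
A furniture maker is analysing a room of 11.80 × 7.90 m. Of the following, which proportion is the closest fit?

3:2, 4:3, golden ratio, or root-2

3:2

11.80/7.90 ≈ 1.494. Nearest candidates are 3:2 (1.500, off by 0.006) and root-2 (1.414, off by 0.080).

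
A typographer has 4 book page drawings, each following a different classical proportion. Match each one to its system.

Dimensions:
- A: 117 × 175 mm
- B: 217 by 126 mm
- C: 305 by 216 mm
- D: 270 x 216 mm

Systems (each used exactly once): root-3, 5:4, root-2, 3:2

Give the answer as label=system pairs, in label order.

A=3:2, B=root-3, C=root-2, D=5:4

Ratios: A ≈ 1.496; B ≈ 1.722; C ≈ 1.412; D ≈ 1.250.
Targets: root-3 ≈ 1.732; 5:4 ≈ 1.250; root-2 ≈ 1.414; 3:2 ≈ 1.500.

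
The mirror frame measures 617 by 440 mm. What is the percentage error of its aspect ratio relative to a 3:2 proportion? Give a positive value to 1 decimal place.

Ratio = 617 / 440 ≈ 1.4023.
Ideal 3:2 = 1.5000. |1.4023 − 1.5000| / 1.5000 ≈ 6.51% → 6.5%.

6.5%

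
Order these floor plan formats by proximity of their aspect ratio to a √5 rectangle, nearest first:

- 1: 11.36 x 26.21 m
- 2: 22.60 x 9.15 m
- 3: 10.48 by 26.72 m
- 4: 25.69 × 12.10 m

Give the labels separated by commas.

Ratios: 1 = 26.21 / 11.36 ≈ 2.307; 2 = 22.60 / 9.15 ≈ 2.470; 3 = 26.72 / 10.48 ≈ 2.550; 4 = 25.69 / 12.10 ≈ 2.123.
|Δ from 2.236|: 1 0.071; 2 0.234; 3 0.314; 4 0.113.

1, 4, 2, 3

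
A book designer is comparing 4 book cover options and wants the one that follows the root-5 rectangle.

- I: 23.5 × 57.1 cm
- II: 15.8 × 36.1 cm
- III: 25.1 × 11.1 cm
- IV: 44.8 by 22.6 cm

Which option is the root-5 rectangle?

III

Target root-5 ≈ 2.236.
I: 2.430 (Δ0.194)  II: 2.285 (Δ0.049)  III: 2.261 (Δ0.025)  IV: 1.982 (Δ0.254)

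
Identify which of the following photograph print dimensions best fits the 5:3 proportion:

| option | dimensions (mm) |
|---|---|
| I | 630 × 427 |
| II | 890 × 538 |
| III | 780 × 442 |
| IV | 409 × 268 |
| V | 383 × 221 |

II

Target 5:3 ≈ 1.667.
I: 1.475 (Δ0.192)  II: 1.654 (Δ0.013)  III: 1.765 (Δ0.098)  IV: 1.526 (Δ0.141)  V: 1.733 (Δ0.066)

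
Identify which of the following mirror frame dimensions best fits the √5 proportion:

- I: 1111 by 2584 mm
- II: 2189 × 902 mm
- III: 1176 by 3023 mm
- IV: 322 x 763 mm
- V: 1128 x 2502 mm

Target root-5 ≈ 2.236.
I: 2.326 (Δ0.090)  II: 2.427 (Δ0.191)  III: 2.571 (Δ0.335)  IV: 2.370 (Δ0.134)  V: 2.218 (Δ0.018)

V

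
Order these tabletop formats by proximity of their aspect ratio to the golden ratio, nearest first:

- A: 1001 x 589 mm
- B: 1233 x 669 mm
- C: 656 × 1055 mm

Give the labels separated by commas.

Ratios: A = 1001 / 589 ≈ 1.699; B = 1233 / 669 ≈ 1.843; C = 1055 / 656 ≈ 1.608.
|Δ from 1.618|: A 0.081; B 0.225; C 0.010.

C, A, B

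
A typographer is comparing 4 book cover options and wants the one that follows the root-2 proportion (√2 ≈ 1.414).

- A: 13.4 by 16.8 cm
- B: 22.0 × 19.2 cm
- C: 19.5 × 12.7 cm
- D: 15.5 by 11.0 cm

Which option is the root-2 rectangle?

D

Ratios (long/short): A ≈ 1.254; B ≈ 1.146; C ≈ 1.535; D ≈ 1.409.
root-2 ≈ 1.414; option D is nearest (Δ 0.005).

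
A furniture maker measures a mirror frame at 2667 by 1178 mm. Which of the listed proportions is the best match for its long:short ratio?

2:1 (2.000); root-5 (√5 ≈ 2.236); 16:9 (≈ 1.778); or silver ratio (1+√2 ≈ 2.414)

2667/1178 ≈ 2.264. Nearest candidates are root-5 (2.236, off by 0.028) and silver ratio (2.414, off by 0.150).

root-5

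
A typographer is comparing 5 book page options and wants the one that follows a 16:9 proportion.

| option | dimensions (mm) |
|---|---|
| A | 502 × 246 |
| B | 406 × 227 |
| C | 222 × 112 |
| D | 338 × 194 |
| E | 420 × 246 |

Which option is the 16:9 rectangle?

Target 16:9 ≈ 1.778.
A: 2.041 (Δ0.263)  B: 1.789 (Δ0.011)  C: 1.982 (Δ0.204)  D: 1.742 (Δ0.036)  E: 1.707 (Δ0.071)

B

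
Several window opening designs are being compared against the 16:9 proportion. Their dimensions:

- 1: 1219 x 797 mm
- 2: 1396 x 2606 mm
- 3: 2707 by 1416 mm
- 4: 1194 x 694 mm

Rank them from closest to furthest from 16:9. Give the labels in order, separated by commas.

1: 1219/797 ≈ 1.529 → |1.529 − 1.778| = 0.249
2: 2606/1396 ≈ 1.867 → |1.867 − 1.778| = 0.089
3: 2707/1416 ≈ 1.912 → |1.912 − 1.778| = 0.134
4: 1194/694 ≈ 1.720 → |1.720 − 1.778| = 0.058

4, 2, 3, 1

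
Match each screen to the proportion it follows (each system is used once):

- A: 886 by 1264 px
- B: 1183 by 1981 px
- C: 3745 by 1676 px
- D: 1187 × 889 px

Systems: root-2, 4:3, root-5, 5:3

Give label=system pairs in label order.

A=root-2, B=5:3, C=root-5, D=4:3

A = 1264/886 ≈ 1.427 → root-2 (1.414)
B = 1981/1183 ≈ 1.675 → 5:3 (1.667)
C = 3745/1676 ≈ 2.234 → root-5 (2.236)
D = 1187/889 ≈ 1.335 → 4:3 (1.333)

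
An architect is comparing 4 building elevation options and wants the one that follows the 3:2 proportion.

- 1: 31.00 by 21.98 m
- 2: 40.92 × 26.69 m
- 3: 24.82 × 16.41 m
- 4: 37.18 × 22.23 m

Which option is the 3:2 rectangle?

3

Ratios (long/short): 1 ≈ 1.410; 2 ≈ 1.533; 3 ≈ 1.512; 4 ≈ 1.673.
3:2 ≈ 1.500; option 3 is nearest (Δ 0.012).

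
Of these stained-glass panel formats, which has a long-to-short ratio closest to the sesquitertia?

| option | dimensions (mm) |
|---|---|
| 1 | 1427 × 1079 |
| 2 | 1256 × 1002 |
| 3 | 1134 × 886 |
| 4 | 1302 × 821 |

1

Target 4:3 ≈ 1.333.
1: 1.323 (Δ0.010)  2: 1.253 (Δ0.080)  3: 1.280 (Δ0.053)  4: 1.586 (Δ0.253)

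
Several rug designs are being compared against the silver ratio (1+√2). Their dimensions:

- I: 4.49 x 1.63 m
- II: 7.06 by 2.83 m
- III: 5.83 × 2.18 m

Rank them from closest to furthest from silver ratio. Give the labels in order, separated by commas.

II, III, I

Ratios: I = 4.49 / 1.63 ≈ 2.755; II = 7.06 / 2.83 ≈ 2.495; III = 5.83 / 2.18 ≈ 2.674.
|Δ from 2.414|: I 0.341; II 0.081; III 0.260.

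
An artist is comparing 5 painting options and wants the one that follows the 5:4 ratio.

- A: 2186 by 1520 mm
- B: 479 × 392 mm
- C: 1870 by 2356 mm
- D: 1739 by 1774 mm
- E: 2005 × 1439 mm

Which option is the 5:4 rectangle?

C

Ratios (long/short): A ≈ 1.438; B ≈ 1.222; C ≈ 1.260; D ≈ 1.020; E ≈ 1.393.
5:4 ≈ 1.250; option C is nearest (Δ 0.010).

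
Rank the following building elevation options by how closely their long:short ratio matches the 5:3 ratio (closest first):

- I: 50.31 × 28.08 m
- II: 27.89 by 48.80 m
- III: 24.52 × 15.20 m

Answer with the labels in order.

III, II, I

I: 50.31/28.08 ≈ 1.792 → |1.792 − 1.667| = 0.125
II: 48.80/27.89 ≈ 1.750 → |1.750 − 1.667| = 0.083
III: 24.52/15.20 ≈ 1.613 → |1.613 − 1.667| = 0.054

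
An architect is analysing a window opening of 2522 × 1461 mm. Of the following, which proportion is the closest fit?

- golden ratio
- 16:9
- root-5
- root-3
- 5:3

root-3

Ratio = 2522 / 1461 ≈ 1.726.
Distances: golden ratio 1.618 (Δ 0.108); 16:9 1.778 (Δ 0.052); root-5 2.236 (Δ 0.510); root-3 1.732 (Δ 0.006); 5:3 1.667 (Δ 0.059).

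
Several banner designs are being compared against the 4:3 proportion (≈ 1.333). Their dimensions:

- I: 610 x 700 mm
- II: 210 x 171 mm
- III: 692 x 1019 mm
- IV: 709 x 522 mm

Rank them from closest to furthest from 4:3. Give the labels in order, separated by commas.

I: 700/610 ≈ 1.148 → |1.148 − 1.333| = 0.185
II: 210/171 ≈ 1.228 → |1.228 − 1.333| = 0.105
III: 1019/692 ≈ 1.473 → |1.473 − 1.333| = 0.140
IV: 709/522 ≈ 1.358 → |1.358 − 1.333| = 0.025

IV, II, III, I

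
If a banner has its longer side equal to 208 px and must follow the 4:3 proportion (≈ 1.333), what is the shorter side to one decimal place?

4:3 ≈ 1.33333.
Shorter side = 208 ÷ 1.33333 ≈ 156.000 → 156.0 px.

156.0 px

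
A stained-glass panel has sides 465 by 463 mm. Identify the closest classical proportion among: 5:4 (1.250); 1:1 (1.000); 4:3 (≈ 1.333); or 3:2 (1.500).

1:1

Ratio = 465 / 463 ≈ 1.004.
Distances: 5:4 1.250 (Δ 0.246); 1:1 1.000 (Δ 0.004); 4:3 1.333 (Δ 0.329); 3:2 1.500 (Δ 0.496).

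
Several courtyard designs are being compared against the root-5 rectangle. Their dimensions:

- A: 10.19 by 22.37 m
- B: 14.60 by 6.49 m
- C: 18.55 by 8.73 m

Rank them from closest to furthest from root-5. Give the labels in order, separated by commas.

A: 22.37/10.19 ≈ 2.195 → |2.195 − 2.236| = 0.041
B: 14.60/6.49 ≈ 2.250 → |2.250 − 2.236| = 0.014
C: 18.55/8.73 ≈ 2.125 → |2.125 − 2.236| = 0.111

B, A, C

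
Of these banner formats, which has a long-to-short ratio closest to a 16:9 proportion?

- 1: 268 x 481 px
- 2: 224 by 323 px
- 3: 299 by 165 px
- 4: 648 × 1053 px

1

Target 16:9 ≈ 1.778.
1: 1.795 (Δ0.017)  2: 1.442 (Δ0.336)  3: 1.812 (Δ0.034)  4: 1.625 (Δ0.153)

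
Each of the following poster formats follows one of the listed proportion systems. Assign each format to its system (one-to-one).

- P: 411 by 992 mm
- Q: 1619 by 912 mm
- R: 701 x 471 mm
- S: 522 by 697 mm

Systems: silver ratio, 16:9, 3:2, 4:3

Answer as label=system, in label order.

P = 992/411 ≈ 2.414 → silver ratio (2.414)
Q = 1619/912 ≈ 1.775 → 16:9 (1.778)
R = 701/471 ≈ 1.488 → 3:2 (1.500)
S = 697/522 ≈ 1.335 → 4:3 (1.333)

P=silver ratio, Q=16:9, R=3:2, S=4:3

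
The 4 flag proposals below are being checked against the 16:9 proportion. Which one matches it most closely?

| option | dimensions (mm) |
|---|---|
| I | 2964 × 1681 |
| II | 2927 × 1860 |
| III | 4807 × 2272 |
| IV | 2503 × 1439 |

I

Ratios (long/short): I ≈ 1.763; II ≈ 1.574; III ≈ 2.116; IV ≈ 1.739.
16:9 ≈ 1.778; option I is nearest (Δ 0.015).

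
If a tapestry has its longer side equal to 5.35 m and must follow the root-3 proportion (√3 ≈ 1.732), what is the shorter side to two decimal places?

3.09 m

root-3 ≈ 1.73205.
Shorter side = 5.35 ÷ 1.73205 ≈ 3.0888 → 3.09 m.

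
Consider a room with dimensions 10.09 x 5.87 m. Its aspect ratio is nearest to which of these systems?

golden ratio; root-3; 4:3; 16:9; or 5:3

root-3

10.09/5.87 ≈ 1.719. Nearest candidates are root-3 (1.732, off by 0.013) and 5:3 (1.667, off by 0.052).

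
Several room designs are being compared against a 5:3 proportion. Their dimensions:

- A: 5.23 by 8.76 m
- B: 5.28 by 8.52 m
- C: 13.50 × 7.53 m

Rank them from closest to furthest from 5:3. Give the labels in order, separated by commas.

A: 8.76/5.23 ≈ 1.675 → |1.675 − 1.667| = 0.008
B: 8.52/5.28 ≈ 1.614 → |1.614 − 1.667| = 0.053
C: 13.50/7.53 ≈ 1.793 → |1.793 − 1.667| = 0.126

A, B, C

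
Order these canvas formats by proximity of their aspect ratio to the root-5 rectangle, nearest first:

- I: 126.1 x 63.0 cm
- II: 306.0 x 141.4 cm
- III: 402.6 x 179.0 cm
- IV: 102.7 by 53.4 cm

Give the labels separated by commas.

III, II, I, IV

I: 126.1/63.0 ≈ 2.002 → |2.002 − 2.236| = 0.234
II: 306.0/141.4 ≈ 2.164 → |2.164 − 2.236| = 0.072
III: 402.6/179.0 ≈ 2.249 → |2.249 − 2.236| = 0.013
IV: 102.7/53.4 ≈ 1.923 → |1.923 − 2.236| = 0.313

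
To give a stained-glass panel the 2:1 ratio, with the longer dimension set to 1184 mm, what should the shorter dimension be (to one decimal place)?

2:1 = 2.00000.
Shorter side = 1184 ÷ 2.00000 ≈ 592.000 → 592.0 mm.

592.0 mm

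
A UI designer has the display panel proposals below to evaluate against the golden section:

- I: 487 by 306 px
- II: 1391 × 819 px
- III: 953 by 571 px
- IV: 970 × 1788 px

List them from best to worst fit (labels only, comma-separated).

I, III, II, IV

I: 487/306 ≈ 1.592 → |1.592 − 1.618| = 0.026
II: 1391/819 ≈ 1.698 → |1.698 − 1.618| = 0.080
III: 953/571 ≈ 1.669 → |1.669 − 1.618| = 0.051
IV: 1788/970 ≈ 1.843 → |1.843 − 1.618| = 0.225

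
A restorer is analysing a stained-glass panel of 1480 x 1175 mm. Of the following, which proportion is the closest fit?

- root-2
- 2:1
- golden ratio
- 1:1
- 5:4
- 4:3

5:4

Ratio = 1480 / 1175 ≈ 1.260.
Distances: root-2 1.414 (Δ 0.154); 2:1 2.000 (Δ 0.740); golden ratio 1.618 (Δ 0.358); 1:1 1.000 (Δ 0.260); 5:4 1.250 (Δ 0.010); 4:3 1.333 (Δ 0.073).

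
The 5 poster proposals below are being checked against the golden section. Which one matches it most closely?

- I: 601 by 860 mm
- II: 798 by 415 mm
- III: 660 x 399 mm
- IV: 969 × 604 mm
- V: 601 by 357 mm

IV

Ratios (long/short): I ≈ 1.431; II ≈ 1.923; III ≈ 1.654; IV ≈ 1.604; V ≈ 1.683.
golden ratio ≈ 1.618; option IV is nearest (Δ 0.014).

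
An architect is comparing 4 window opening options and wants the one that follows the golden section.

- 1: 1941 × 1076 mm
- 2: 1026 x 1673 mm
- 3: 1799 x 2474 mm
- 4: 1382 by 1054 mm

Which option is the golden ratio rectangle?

2

Ratios (long/short): 1 ≈ 1.804; 2 ≈ 1.631; 3 ≈ 1.375; 4 ≈ 1.311.
golden ratio ≈ 1.618; option 2 is nearest (Δ 0.013).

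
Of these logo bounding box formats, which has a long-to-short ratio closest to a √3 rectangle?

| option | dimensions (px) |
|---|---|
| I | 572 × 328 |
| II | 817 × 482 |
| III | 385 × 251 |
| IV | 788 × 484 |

Ratios (long/short): I ≈ 1.744; II ≈ 1.695; III ≈ 1.534; IV ≈ 1.628.
root-3 ≈ 1.732; option I is nearest (Δ 0.012).

I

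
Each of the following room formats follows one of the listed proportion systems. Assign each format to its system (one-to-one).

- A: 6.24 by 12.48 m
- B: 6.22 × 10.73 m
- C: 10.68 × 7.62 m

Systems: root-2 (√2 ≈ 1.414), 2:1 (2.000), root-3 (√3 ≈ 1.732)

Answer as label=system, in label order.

Ratios: A ≈ 2.000; B ≈ 1.725; C ≈ 1.402.
Targets: root-2 ≈ 1.414; 2:1 ≈ 2.000; root-3 ≈ 1.732.

A=2:1, B=root-3, C=root-2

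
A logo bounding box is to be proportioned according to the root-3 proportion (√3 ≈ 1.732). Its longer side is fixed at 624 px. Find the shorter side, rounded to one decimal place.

360.3 px

root-3 ≈ 1.73205.
Shorter side = 624 ÷ 1.73205 ≈ 360.267 → 360.3 px.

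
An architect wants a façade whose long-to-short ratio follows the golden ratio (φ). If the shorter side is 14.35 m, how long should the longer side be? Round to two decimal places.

golden ratio ≈ 1.61803.
Longer side = 14.35 × 1.61803 ≈ 23.2187 → 23.22 m.

23.22 m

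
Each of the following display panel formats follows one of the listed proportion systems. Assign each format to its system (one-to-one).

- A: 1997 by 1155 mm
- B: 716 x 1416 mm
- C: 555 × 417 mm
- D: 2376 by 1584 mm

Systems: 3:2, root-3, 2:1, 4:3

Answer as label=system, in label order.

A=root-3, B=2:1, C=4:3, D=3:2

Ratios: A ≈ 1.729; B ≈ 1.978; C ≈ 1.331; D ≈ 1.500.
Targets: 3:2 ≈ 1.500; root-3 ≈ 1.732; 2:1 ≈ 2.000; 4:3 ≈ 1.333.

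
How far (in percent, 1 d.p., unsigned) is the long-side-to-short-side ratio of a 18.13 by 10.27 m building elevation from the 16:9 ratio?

Ratio = 18.13 / 10.27 ≈ 1.7653.
Ideal 16:9 ≈ 1.7778. |1.7653 − 1.7778| / 1.7778 ≈ 0.70% → 0.7%.

0.7%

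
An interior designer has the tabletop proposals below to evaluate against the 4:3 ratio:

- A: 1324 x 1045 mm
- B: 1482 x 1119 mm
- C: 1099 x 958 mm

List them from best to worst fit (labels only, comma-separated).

Ratios: A = 1324 / 1045 ≈ 1.267; B = 1482 / 1119 ≈ 1.324; C = 1099 / 958 ≈ 1.147.
|Δ from 1.333|: A 0.066; B 0.009; C 0.186.

B, A, C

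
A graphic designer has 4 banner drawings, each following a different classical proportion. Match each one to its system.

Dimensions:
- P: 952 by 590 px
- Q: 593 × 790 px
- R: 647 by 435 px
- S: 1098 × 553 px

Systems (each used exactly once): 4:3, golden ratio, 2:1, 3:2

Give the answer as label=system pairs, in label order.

Ratios: P ≈ 1.614; Q ≈ 1.332; R ≈ 1.487; S ≈ 1.986.
Targets: 4:3 ≈ 1.333; golden ratio ≈ 1.618; 2:1 ≈ 2.000; 3:2 ≈ 1.500.

P=golden ratio, Q=4:3, R=3:2, S=2:1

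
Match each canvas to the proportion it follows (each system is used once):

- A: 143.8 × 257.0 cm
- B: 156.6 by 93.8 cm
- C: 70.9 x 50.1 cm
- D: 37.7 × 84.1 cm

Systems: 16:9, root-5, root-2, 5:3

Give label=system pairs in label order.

A = 257.0/143.8 ≈ 1.787 → 16:9 (1.778)
B = 156.6/93.8 ≈ 1.670 → 5:3 (1.667)
C = 70.9/50.1 ≈ 1.415 → root-2 (1.414)
D = 84.1/37.7 ≈ 2.231 → root-5 (2.236)

A=16:9, B=5:3, C=root-2, D=root-5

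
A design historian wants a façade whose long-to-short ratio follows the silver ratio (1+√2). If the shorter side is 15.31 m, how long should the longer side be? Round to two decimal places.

36.96 m

silver ratio ≈ 2.41421.
Longer side = 15.31 × 2.41421 ≈ 36.9616 → 36.96 m.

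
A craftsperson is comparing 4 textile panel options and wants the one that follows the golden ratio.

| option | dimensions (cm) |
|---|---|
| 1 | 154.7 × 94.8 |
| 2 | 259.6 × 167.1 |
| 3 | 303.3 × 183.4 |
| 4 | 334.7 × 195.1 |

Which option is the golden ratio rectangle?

Target golden ratio ≈ 1.618.
1: 1.632 (Δ0.014)  2: 1.554 (Δ0.064)  3: 1.654 (Δ0.036)  4: 1.716 (Δ0.098)

1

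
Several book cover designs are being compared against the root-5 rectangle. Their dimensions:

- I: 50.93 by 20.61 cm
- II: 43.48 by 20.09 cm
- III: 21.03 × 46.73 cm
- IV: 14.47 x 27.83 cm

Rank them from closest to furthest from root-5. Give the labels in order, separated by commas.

III, II, I, IV

I: 50.93/20.61 ≈ 2.471 → |2.471 − 2.236| = 0.235
II: 43.48/20.09 ≈ 2.164 → |2.164 − 2.236| = 0.072
III: 46.73/21.03 ≈ 2.222 → |2.222 − 2.236| = 0.014
IV: 27.83/14.47 ≈ 1.923 → |1.923 − 2.236| = 0.313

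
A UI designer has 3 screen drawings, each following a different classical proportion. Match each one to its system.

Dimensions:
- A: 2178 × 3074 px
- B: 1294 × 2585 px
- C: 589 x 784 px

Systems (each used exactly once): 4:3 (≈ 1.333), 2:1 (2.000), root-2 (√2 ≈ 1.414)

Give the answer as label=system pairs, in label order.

A=root-2, B=2:1, C=4:3

Ratios: A ≈ 1.411; B ≈ 1.998; C ≈ 1.331.
Targets: 4:3 ≈ 1.333; 2:1 ≈ 2.000; root-2 ≈ 1.414.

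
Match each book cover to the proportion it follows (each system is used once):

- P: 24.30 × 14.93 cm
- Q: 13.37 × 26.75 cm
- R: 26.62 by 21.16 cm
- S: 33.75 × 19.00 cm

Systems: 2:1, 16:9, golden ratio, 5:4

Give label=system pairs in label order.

P=golden ratio, Q=2:1, R=5:4, S=16:9

P = 24.30/14.93 ≈ 1.628 → golden ratio (1.618)
Q = 26.75/13.37 ≈ 2.001 → 2:1 (2.000)
R = 26.62/21.16 ≈ 1.258 → 5:4 (1.250)
S = 33.75/19.00 ≈ 1.776 → 16:9 (1.778)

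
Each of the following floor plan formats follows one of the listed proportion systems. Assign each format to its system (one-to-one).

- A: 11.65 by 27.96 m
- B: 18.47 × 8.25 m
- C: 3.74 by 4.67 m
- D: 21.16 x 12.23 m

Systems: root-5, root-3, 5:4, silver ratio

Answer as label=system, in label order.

A=silver ratio, B=root-5, C=5:4, D=root-3

Ratios: A ≈ 2.400; B ≈ 2.239; C ≈ 1.249; D ≈ 1.730.
Targets: root-5 ≈ 2.236; root-3 ≈ 1.732; 5:4 ≈ 1.250; silver ratio ≈ 2.414.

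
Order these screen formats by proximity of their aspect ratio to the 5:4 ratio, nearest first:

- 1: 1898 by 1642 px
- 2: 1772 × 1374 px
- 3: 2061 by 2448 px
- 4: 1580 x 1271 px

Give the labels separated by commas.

4, 2, 3, 1

1: 1898/1642 ≈ 1.156 → |1.156 − 1.250| = 0.094
2: 1772/1374 ≈ 1.290 → |1.290 − 1.250| = 0.040
3: 2448/2061 ≈ 1.188 → |1.188 − 1.250| = 0.062
4: 1580/1271 ≈ 1.243 → |1.243 − 1.250| = 0.007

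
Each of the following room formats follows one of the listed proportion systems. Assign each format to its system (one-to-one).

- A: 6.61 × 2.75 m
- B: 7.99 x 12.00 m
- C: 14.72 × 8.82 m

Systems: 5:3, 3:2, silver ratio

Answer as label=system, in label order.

A=silver ratio, B=3:2, C=5:3

Ratios: A ≈ 2.404; B ≈ 1.502; C ≈ 1.669.
Targets: 5:3 ≈ 1.667; 3:2 ≈ 1.500; silver ratio ≈ 2.414.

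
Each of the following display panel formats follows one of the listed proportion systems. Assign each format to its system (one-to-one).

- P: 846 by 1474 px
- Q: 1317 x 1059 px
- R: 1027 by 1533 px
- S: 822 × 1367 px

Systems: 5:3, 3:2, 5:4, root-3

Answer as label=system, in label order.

P = 1474/846 ≈ 1.742 → root-3 (1.732)
Q = 1317/1059 ≈ 1.244 → 5:4 (1.250)
R = 1533/1027 ≈ 1.493 → 3:2 (1.500)
S = 1367/822 ≈ 1.663 → 5:3 (1.667)

P=root-3, Q=5:4, R=3:2, S=5:3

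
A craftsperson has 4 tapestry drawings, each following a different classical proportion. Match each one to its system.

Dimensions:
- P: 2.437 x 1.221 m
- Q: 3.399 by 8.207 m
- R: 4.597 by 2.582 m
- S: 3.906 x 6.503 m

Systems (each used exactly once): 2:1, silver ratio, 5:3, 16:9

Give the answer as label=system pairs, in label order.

P=2:1, Q=silver ratio, R=16:9, S=5:3

Ratios: P ≈ 1.996; Q ≈ 2.415; R ≈ 1.780; S ≈ 1.665.
Targets: 2:1 ≈ 2.000; silver ratio ≈ 2.414; 5:3 ≈ 1.667; 16:9 ≈ 1.778.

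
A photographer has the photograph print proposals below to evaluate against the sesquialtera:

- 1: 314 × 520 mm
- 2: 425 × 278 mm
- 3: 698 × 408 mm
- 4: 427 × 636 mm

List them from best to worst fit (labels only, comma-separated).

4, 2, 1, 3

Ratios: 1 = 520 / 314 ≈ 1.656; 2 = 425 / 278 ≈ 1.529; 3 = 698 / 408 ≈ 1.711; 4 = 636 / 427 ≈ 1.489.
|Δ from 1.500|: 1 0.156; 2 0.029; 3 0.211; 4 0.011.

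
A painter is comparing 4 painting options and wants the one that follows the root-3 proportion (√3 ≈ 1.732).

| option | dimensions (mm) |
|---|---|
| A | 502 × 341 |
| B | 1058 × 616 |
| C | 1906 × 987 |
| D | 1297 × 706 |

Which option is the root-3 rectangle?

Ratios (long/short): A ≈ 1.472; B ≈ 1.718; C ≈ 1.931; D ≈ 1.837.
root-3 ≈ 1.732; option B is nearest (Δ 0.014).

B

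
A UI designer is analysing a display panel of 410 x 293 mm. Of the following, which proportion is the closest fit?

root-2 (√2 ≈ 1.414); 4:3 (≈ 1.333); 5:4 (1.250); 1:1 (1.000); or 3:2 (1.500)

root-2

Ratio = 410 / 293 ≈ 1.399.
Distances: root-2 1.414 (Δ 0.015); 4:3 1.333 (Δ 0.066); 5:4 1.250 (Δ 0.149); 1:1 1.000 (Δ 0.399); 3:2 1.500 (Δ 0.101).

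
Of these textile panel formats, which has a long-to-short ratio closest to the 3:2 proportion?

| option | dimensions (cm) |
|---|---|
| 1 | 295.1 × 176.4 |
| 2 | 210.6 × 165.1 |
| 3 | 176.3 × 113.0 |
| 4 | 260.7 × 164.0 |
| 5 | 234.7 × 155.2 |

Ratios (long/short): 1 ≈ 1.673; 2 ≈ 1.276; 3 ≈ 1.560; 4 ≈ 1.590; 5 ≈ 1.512.
3:2 ≈ 1.500; option 5 is nearest (Δ 0.012).

5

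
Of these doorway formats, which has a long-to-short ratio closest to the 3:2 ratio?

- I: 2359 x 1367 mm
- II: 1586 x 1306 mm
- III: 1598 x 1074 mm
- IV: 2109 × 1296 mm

Target 3:2 ≈ 1.500.
I: 1.726 (Δ0.226)  II: 1.214 (Δ0.286)  III: 1.488 (Δ0.012)  IV: 1.627 (Δ0.127)

III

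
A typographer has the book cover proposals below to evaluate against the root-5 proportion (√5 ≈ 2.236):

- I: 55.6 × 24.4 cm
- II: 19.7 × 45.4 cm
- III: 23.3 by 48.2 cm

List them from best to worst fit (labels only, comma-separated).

I: 55.6/24.4 ≈ 2.279 → |2.279 − 2.236| = 0.043
II: 45.4/19.7 ≈ 2.305 → |2.305 − 2.236| = 0.069
III: 48.2/23.3 ≈ 2.069 → |2.069 − 2.236| = 0.167

I, II, III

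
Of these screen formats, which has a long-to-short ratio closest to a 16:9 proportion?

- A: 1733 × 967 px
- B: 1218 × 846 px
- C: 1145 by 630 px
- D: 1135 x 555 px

A

Ratios (long/short): A ≈ 1.792; B ≈ 1.440; C ≈ 1.817; D ≈ 2.045.
16:9 ≈ 1.778; option A is nearest (Δ 0.014).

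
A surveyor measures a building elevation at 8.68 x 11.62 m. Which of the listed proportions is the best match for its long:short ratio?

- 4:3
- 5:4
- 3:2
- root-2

4:3

Ratio = 11.62 / 8.68 ≈ 1.339.
Distances: 4:3 1.333 (Δ 0.006); 5:4 1.250 (Δ 0.089); 3:2 1.500 (Δ 0.161); root-2 1.414 (Δ 0.075).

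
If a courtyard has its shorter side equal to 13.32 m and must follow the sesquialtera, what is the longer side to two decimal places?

19.98 m

3:2 = 1.50000.
Longer side = 13.32 × 1.50000 ≈ 19.9800 → 19.98 m.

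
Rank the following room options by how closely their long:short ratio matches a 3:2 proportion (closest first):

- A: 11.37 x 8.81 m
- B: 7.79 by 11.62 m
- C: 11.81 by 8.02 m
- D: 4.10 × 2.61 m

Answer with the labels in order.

A: 11.37/8.81 ≈ 1.291 → |1.291 − 1.500| = 0.209
B: 11.62/7.79 ≈ 1.492 → |1.492 − 1.500| = 0.008
C: 11.81/8.02 ≈ 1.473 → |1.473 − 1.500| = 0.027
D: 4.10/2.61 ≈ 1.571 → |1.571 − 1.500| = 0.071

B, C, D, A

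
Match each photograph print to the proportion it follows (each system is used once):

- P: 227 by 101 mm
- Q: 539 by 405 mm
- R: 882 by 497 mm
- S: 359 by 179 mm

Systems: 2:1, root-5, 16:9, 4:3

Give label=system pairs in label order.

P = 227/101 ≈ 2.248 → root-5 (2.236)
Q = 539/405 ≈ 1.331 → 4:3 (1.333)
R = 882/497 ≈ 1.775 → 16:9 (1.778)
S = 359/179 ≈ 2.006 → 2:1 (2.000)

P=root-5, Q=4:3, R=16:9, S=2:1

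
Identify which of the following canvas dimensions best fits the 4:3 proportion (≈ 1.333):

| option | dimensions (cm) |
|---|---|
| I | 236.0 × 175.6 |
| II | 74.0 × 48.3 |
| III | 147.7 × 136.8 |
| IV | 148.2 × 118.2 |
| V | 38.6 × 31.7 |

I

Target 4:3 ≈ 1.333.
I: 1.344 (Δ0.011)  II: 1.532 (Δ0.199)  III: 1.080 (Δ0.253)  IV: 1.254 (Δ0.079)  V: 1.218 (Δ0.115)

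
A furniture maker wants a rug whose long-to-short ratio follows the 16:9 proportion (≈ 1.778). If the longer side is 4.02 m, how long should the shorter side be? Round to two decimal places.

16:9 ≈ 1.77778.
Shorter side = 4.02 ÷ 1.77778 ≈ 2.2612 → 2.26 m.

2.26 m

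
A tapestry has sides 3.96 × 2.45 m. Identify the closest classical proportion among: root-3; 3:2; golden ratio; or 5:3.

3.96/2.45 ≈ 1.616. Nearest candidates are golden ratio (1.618, off by 0.002) and 5:3 (1.667, off by 0.051).

golden ratio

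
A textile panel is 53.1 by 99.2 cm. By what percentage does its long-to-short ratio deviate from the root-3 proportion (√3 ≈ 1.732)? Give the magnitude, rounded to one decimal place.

7.9%

Ratio = 99.2 / 53.1 ≈ 1.8682.
Ideal root-3 ≈ 1.7321. |1.8682 − 1.7321| / 1.7321 ≈ 7.86% → 7.9%.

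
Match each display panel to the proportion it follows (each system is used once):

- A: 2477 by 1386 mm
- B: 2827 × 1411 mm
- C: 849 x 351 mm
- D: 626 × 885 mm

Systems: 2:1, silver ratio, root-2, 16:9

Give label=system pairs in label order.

A=16:9, B=2:1, C=silver ratio, D=root-2

Ratios: A ≈ 1.787; B ≈ 2.004; C ≈ 2.419; D ≈ 1.414.
Targets: 2:1 ≈ 2.000; silver ratio ≈ 2.414; root-2 ≈ 1.414; 16:9 ≈ 1.778.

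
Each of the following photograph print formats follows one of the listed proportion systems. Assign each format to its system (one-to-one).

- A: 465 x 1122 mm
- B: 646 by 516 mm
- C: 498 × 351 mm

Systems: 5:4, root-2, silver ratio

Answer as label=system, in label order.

Ratios: A ≈ 2.413; B ≈ 1.252; C ≈ 1.419.
Targets: 5:4 ≈ 1.250; root-2 ≈ 1.414; silver ratio ≈ 2.414.

A=silver ratio, B=5:4, C=root-2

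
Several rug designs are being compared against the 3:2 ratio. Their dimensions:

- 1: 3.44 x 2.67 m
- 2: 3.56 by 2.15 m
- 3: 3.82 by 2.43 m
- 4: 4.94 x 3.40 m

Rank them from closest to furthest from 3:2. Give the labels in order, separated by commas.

1: 3.44/2.67 ≈ 1.288 → |1.288 − 1.500| = 0.212
2: 3.56/2.15 ≈ 1.656 → |1.656 − 1.500| = 0.156
3: 3.82/2.43 ≈ 1.572 → |1.572 − 1.500| = 0.072
4: 4.94/3.40 ≈ 1.453 → |1.453 − 1.500| = 0.047

4, 3, 2, 1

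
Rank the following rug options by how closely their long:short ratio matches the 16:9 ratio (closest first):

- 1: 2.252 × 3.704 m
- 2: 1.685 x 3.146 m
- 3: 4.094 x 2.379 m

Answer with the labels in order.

Ratios: 1 = 3.704 / 2.252 ≈ 1.645; 2 = 3.146 / 1.685 ≈ 1.867; 3 = 4.094 / 2.379 ≈ 1.721.
|Δ from 1.778|: 1 0.133; 2 0.089; 3 0.057.

3, 2, 1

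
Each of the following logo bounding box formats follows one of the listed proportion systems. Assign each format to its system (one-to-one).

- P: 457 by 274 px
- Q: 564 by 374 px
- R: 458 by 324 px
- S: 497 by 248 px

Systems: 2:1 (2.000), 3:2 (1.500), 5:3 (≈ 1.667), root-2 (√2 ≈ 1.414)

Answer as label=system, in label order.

Ratios: P ≈ 1.668; Q ≈ 1.508; R ≈ 1.414; S ≈ 2.004.
Targets: 2:1 ≈ 2.000; 3:2 ≈ 1.500; 5:3 ≈ 1.667; root-2 ≈ 1.414.

P=5:3, Q=3:2, R=root-2, S=2:1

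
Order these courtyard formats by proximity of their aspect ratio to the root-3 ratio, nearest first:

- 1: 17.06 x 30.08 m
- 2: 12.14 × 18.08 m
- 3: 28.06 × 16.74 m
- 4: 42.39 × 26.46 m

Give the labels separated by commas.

1, 3, 4, 2

1: 30.08/17.06 ≈ 1.763 → |1.763 − 1.732| = 0.031
2: 18.08/12.14 ≈ 1.489 → |1.489 − 1.732| = 0.243
3: 28.06/16.74 ≈ 1.676 → |1.676 − 1.732| = 0.056
4: 42.39/26.46 ≈ 1.602 → |1.602 − 1.732| = 0.130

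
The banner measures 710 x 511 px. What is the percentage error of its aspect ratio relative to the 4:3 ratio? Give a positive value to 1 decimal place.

4.2%

Ratio = 710 / 511 ≈ 1.3894.
Ideal 4:3 ≈ 1.3333. |1.3894 − 1.3333| / 1.3333 ≈ 4.21% → 4.2%.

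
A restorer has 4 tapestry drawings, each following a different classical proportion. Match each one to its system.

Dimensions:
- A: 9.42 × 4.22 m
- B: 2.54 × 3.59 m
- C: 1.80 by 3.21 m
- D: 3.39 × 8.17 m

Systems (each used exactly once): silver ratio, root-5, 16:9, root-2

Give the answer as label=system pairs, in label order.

A = 9.42/4.22 ≈ 2.232 → root-5 (2.236)
B = 3.59/2.54 ≈ 1.413 → root-2 (1.414)
C = 3.21/1.80 ≈ 1.783 → 16:9 (1.778)
D = 8.17/3.39 ≈ 2.410 → silver ratio (2.414)

A=root-5, B=root-2, C=16:9, D=silver ratio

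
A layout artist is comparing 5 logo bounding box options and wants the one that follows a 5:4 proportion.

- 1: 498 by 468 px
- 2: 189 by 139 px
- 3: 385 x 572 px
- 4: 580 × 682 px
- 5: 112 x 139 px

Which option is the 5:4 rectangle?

Target 5:4 ≈ 1.250.
1: 1.064 (Δ0.186)  2: 1.360 (Δ0.110)  3: 1.486 (Δ0.236)  4: 1.176 (Δ0.074)  5: 1.241 (Δ0.009)

5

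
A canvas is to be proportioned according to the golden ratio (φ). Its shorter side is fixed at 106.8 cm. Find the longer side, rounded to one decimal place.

172.8 cm

golden ratio ≈ 1.61803.
Longer side = 106.8 × 1.61803 ≈ 172.806 → 172.8 cm.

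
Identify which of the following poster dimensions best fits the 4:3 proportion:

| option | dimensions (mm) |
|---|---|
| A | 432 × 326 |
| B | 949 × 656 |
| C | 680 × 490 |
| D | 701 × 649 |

A

Ratios (long/short): A ≈ 1.325; B ≈ 1.447; C ≈ 1.388; D ≈ 1.080.
4:3 ≈ 1.333; option A is nearest (Δ 0.008).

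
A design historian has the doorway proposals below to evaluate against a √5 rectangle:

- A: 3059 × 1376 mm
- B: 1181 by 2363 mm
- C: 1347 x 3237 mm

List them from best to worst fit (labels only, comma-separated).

Ratios: A = 3059 / 1376 ≈ 2.223; B = 2363 / 1181 ≈ 2.001; C = 3237 / 1347 ≈ 2.403.
|Δ from 2.236|: A 0.013; B 0.235; C 0.167.

A, C, B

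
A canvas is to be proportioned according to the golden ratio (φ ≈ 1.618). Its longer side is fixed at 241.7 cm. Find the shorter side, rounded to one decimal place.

149.4 cm

golden ratio ≈ 1.61803.
Shorter side = 241.7 ÷ 1.61803 ≈ 149.379 → 149.4 cm.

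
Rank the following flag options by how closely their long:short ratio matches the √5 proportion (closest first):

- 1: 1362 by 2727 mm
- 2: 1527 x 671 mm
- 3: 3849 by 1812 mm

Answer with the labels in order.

2, 3, 1

1: 2727/1362 ≈ 2.002 → |2.002 − 2.236| = 0.234
2: 1527/671 ≈ 2.276 → |2.276 − 2.236| = 0.040
3: 3849/1812 ≈ 2.124 → |2.124 − 2.236| = 0.112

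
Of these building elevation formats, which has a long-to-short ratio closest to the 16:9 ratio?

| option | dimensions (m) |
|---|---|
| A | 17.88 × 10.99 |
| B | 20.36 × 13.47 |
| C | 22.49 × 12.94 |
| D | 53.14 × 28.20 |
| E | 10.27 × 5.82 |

Ratios (long/short): A ≈ 1.627; B ≈ 1.512; C ≈ 1.738; D ≈ 1.884; E ≈ 1.765.
16:9 ≈ 1.778; option E is nearest (Δ 0.013).

E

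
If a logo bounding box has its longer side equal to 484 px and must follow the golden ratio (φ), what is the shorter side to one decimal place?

golden ratio ≈ 1.61803.
Shorter side = 484 ÷ 1.61803 ≈ 299.129 → 299.1 px.

299.1 px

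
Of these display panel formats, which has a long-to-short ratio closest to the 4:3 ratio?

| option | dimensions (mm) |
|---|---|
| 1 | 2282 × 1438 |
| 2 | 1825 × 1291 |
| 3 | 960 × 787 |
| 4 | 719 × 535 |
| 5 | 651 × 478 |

4

Target 4:3 ≈ 1.333.
1: 1.587 (Δ0.254)  2: 1.414 (Δ0.081)  3: 1.220 (Δ0.113)  4: 1.344 (Δ0.011)  5: 1.362 (Δ0.029)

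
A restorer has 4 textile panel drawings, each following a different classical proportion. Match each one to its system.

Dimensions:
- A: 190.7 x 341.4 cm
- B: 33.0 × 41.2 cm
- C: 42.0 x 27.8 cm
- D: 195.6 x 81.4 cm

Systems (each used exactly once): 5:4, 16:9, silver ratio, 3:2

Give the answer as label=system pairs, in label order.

A=16:9, B=5:4, C=3:2, D=silver ratio

Ratios: A ≈ 1.790; B ≈ 1.248; C ≈ 1.511; D ≈ 2.403.
Targets: 5:4 ≈ 1.250; 16:9 ≈ 1.778; silver ratio ≈ 2.414; 3:2 ≈ 1.500.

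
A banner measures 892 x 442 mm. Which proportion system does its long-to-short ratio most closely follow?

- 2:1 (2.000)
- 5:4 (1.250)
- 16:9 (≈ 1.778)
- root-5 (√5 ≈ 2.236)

Ratio = 892 / 442 ≈ 2.018.
Distances: 2:1 2.000 (Δ 0.018); 5:4 1.250 (Δ 0.768); 16:9 1.778 (Δ 0.240); root-5 2.236 (Δ 0.218).

2:1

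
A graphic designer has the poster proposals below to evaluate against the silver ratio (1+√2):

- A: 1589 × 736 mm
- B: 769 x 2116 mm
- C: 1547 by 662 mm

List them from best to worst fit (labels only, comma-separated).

C, A, B

A: 1589/736 ≈ 2.159 → |2.159 − 2.414| = 0.255
B: 2116/769 ≈ 2.752 → |2.752 − 2.414| = 0.338
C: 1547/662 ≈ 2.337 → |2.337 − 2.414| = 0.077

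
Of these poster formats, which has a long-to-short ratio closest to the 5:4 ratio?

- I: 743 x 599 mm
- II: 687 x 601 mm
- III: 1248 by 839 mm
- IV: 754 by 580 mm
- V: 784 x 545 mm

Target 5:4 ≈ 1.250.
I: 1.240 (Δ0.010)  II: 1.143 (Δ0.107)  III: 1.487 (Δ0.237)  IV: 1.300 (Δ0.050)  V: 1.439 (Δ0.189)

I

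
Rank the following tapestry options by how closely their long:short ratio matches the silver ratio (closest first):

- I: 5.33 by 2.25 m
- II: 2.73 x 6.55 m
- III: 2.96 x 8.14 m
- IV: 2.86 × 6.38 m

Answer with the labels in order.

II, I, IV, III

I: 5.33/2.25 ≈ 2.369 → |2.369 − 2.414| = 0.045
II: 6.55/2.73 ≈ 2.399 → |2.399 − 2.414| = 0.015
III: 8.14/2.96 ≈ 2.750 → |2.750 − 2.414| = 0.336
IV: 6.38/2.86 ≈ 2.231 → |2.231 − 2.414| = 0.183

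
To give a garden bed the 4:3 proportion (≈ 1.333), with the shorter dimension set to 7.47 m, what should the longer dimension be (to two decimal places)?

4:3 ≈ 1.33333.
Longer side = 7.47 × 1.33333 ≈ 9.9600 → 9.96 m.

9.96 m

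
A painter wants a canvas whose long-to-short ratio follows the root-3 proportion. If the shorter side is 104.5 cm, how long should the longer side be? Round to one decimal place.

root-3 ≈ 1.73205.
Longer side = 104.5 × 1.73205 ≈ 180.999 → 181.0 cm.

181.0 cm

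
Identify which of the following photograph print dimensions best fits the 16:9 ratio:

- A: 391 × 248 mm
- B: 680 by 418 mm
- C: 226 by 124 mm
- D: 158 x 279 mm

D

Target 16:9 ≈ 1.778.
A: 1.577 (Δ0.201)  B: 1.627 (Δ0.151)  C: 1.823 (Δ0.045)  D: 1.766 (Δ0.012)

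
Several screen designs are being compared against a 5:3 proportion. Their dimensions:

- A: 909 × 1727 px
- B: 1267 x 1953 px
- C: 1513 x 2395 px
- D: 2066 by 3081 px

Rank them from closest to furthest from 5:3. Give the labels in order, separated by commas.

A: 1727/909 ≈ 1.900 → |1.900 − 1.667| = 0.233
B: 1953/1267 ≈ 1.541 → |1.541 − 1.667| = 0.126
C: 2395/1513 ≈ 1.583 → |1.583 − 1.667| = 0.084
D: 3081/2066 ≈ 1.491 → |1.491 − 1.667| = 0.176

C, B, D, A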